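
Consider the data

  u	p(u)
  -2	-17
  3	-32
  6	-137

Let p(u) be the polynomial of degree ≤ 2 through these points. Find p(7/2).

L_0(7/2) = (1/2)·(-5/2)/[(-5)·(-8)] = -1/32
L_1(7/2) = (11/2)·(-5/2)/[(5)·(-3)] = 11/12
L_2(7/2) = (11/2)·(1/2)/[(8)·(3)] = 11/96
Sum: (-17)·(-1/32) + (-32)·(11/12) + (-137)·(11/96) = -89/2

-89/2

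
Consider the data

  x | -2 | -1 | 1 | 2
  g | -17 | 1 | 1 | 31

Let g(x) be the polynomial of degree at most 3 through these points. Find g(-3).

-79

Evaluate each Lagrange basis at x = -3:
L_0(-3) = (-2)·(-4)·(-5)/[(-1)·(-3)·(-4)] = 10/3
L_1(-3) = (-1)·(-4)·(-5)/[(1)·(-2)·(-3)] = -10/3
L_2(-3) = (-1)·(-2)·(-5)/[(3)·(2)·(-1)] = 5/3
L_3(-3) = (-1)·(-2)·(-4)/[(4)·(3)·(1)] = -2/3
Sum: (-17)·(10/3) + 1·(-10/3) + 1·(5/3) + 31·(-2/3) = -79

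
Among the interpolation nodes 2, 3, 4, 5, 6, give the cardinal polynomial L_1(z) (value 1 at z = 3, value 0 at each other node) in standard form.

L_1(z) = -(1/6)z^4 + (17/6)z^3 - (52/3)z^2 + (134/3)z - 40

L_1(z) = (z - 2)(z - 4)(z - 5)(z - 6) / [(1)·(-1)·(-2)·(-3)]
       = (z^4 - 17z^3 + 104z^2 - 268z + 240) / (-6)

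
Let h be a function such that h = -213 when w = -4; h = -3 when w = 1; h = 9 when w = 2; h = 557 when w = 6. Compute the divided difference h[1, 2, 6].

25

h[1,2] = (9 - (-3)) / (2 - 1) = 12
h[2,6] = (557 - 9) / (6 - 2) = 137
h[1,2,6] = (137 - 12) / (6 - 1) = 25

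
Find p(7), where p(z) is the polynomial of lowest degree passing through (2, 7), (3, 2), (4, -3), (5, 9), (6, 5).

-98

Evaluate each Lagrange basis at z = 7:
L_0(7) = (4)·(3)·(2)·(1)/[(-1)·(-2)·(-3)·(-4)] = 1
L_1(7) = (5)·(3)·(2)·(1)/[(1)·(-1)·(-2)·(-3)] = -5
L_2(7) = (5)·(4)·(2)·(1)/[(2)·(1)·(-1)·(-2)] = 10
L_3(7) = (5)·(4)·(3)·(1)/[(3)·(2)·(1)·(-1)] = -10
L_4(7) = (5)·(4)·(3)·(2)/[(4)·(3)·(2)·(1)] = 5
Sum: 7·(1) + 2·(-5) + (-3)·(10) + 9·(-10) + 5·(5) = -98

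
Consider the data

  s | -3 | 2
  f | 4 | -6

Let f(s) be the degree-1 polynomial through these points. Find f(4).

L_0(4) = (2)/[(-5)] = -2/5
L_1(4) = (7)/[(5)] = 7/5
Sum: 4·(-2/5) + (-6)·(7/5) = -10

-10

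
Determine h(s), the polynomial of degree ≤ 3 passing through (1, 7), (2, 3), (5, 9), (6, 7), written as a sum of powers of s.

Newton's divided differences:
h[1,2] = (3 - 7) / (2 - 1) = -4
h[2,5] = (9 - 3) / (5 - 2) = 2
h[5,6] = (7 - 9) / (6 - 5) = -2
h[1,2,5] = (2 - (-4)) / (5 - 1) = 3/2
h[2,5,6] = (-2 - 2) / (6 - 2) = -1
h[1,2,5,6] = (-1 - 3/2) / (6 - 1) = -1/2
h(s) = 7 + (-4)·(s - 1) + (3/2)·(s - 1)(s - 2) + (-1/2)·(s - 1)(s - 2)(s - 5)
Expanding: h(s) = -(1/2)s^3 + (11/2)s^2 - 17s + 19

h(s) = -(1/2)s^3 + (11/2)s^2 - 17s + 19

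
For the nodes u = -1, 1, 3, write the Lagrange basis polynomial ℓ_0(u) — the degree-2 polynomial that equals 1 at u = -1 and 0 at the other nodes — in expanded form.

ℓ_0(u) = (u - 1)(u - 3) / [(-2)·(-4)]
       = (u^2 - 4u + 3) / (8)

ℓ_0(u) = (1/8)u^2 - (1/2)u + 3/8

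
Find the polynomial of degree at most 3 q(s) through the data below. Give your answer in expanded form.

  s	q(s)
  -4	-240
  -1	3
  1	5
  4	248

Build the Lagrange basis polynomials:
L_0(s) = (s + 1)(s - 1)(s - 4) / [-120] = -(1/120)s^3 + (1/30)s^2 + (1/120)s - 1/30
L_1(s) = (s + 4)(s - 1)(s - 4) / [30] = (1/30)s^3 - (1/30)s^2 - (8/15)s + 8/15
L_2(s) = (s + 4)(s + 1)(s - 4) / [-30] = -(1/30)s^3 - (1/30)s^2 + (8/15)s + 8/15
L_3(s) = (s + 4)(s + 1)(s - 1) / [120] = (1/120)s^3 + (1/30)s^2 - (1/120)s - 1/30
q(s) = (-240)·L_0 + 3·L_1 + 5·L_2 + 248·L_3
  (-240)·L_0(s) = 2s^3 - 8s^2 - 2s + 8
  3·L_1(s) = (1/10)s^3 - (1/10)s^2 - (8/5)s + 8/5
  5·L_2(s) = -(1/6)s^3 - (1/6)s^2 + (8/3)s + 8/3
  248·L_3(s) = (31/15)s^3 + (124/15)s^2 - (31/15)s - 124/15
Adding term by term: 4s^3 - 3s + 4

q(s) = 4s^3 - 3s + 4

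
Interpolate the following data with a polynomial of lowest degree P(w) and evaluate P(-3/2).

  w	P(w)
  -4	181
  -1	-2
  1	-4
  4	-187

33/8

Evaluate each Lagrange basis at w = -3/2:
L_0(-3/2) = (-1/2)·(-5/2)·(-11/2)/[(-3)·(-5)·(-8)] = 11/192
L_1(-3/2) = (5/2)·(-5/2)·(-11/2)/[(3)·(-2)·(-5)] = 55/48
L_2(-3/2) = (5/2)·(-1/2)·(-11/2)/[(5)·(2)·(-3)] = -11/48
L_3(-3/2) = (5/2)·(-1/2)·(-5/2)/[(8)·(5)·(3)] = 5/192
Sum: 181·(11/192) + (-2)·(55/48) + (-4)·(-11/48) + (-187)·(5/192) = 33/8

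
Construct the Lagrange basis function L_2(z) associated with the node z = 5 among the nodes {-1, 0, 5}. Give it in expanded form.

L_2(z) = (z + 1)z / [(6)·(5)]
       = (z^2 + z) / (30)

L_2(z) = (1/30)z^2 + (1/30)z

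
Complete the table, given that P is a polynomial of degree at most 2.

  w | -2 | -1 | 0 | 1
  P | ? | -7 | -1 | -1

The 3 known values determine P uniquely (degree ≤ 2).
L_0(-2) = (-2)·(-3)/[(-1)·(-2)] = 3
L_1(-2) = (-1)·(-3)/[(1)·(-1)] = -3
L_2(-2) = (-1)·(-2)/[(2)·(1)] = 1
Sum: (-7)·(3) + (-1)·(-3) + (-1)·(1) = -19

-19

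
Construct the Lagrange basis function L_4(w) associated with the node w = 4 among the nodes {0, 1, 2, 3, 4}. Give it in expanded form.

L_4(w) = (1/24)w^4 - (1/4)w^3 + (11/24)w^2 - (1/4)w

L_4(w) = w(w - 1)(w - 2)(w - 3) / [(4)·(3)·(2)·(1)]
       = (w^4 - 6w^3 + 11w^2 - 6w) / (24)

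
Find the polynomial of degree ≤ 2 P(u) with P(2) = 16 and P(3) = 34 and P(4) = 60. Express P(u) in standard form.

Newton's divided differences:
P[2,3] = (34 - 16) / (3 - 2) = 18
P[3,4] = (60 - 34) / (4 - 3) = 26
P[2,3,4] = (26 - 18) / (4 - 2) = 4
P(u) = 16 + 18·(u - 2) + 4·(u - 2)(u - 3)
Expanding: P(u) = 4u^2 - 2u + 4

P(u) = 4u^2 - 2u + 4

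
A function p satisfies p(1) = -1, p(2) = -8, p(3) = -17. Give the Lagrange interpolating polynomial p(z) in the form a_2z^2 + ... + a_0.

p(z) = -z^2 - 4z + 4

L_0(z) = (z - 2)(z - 3) / [2] = (1/2)z^2 - (5/2)z + 3
L_1(z) = (z - 1)(z - 3) / [-1] = -z^2 + 4z - 3
L_2(z) = (z - 1)(z - 2) / [2] = (1/2)z^2 - (3/2)z + 1
p(z) = (-1)·L_0 + (-8)·L_1 + (-17)·L_2
  (-1)·L_0(z) = -(1/2)z^2 + (5/2)z - 3
  (-8)·L_1(z) = 8z^2 - 32z + 24
  (-17)·L_2(z) = -(17/2)z^2 + (51/2)z - 17
Adding term by term: -z^2 - 4z + 4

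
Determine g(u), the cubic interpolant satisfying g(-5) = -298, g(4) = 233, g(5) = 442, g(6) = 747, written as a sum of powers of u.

g(u) = 3u^3 + 3u^2 - u - 3

L_0(u) = (u - 4)(u - 5)(u - 6) / [-990] = -(1/990)u^3 + (1/66)u^2 - (37/495)u + 4/33
L_1(u) = (u + 5)(u - 5)(u - 6) / [18] = (1/18)u^3 - (1/3)u^2 - (25/18)u + 25/3
L_2(u) = (u + 5)(u - 4)(u - 6) / [-10] = -(1/10)u^3 + (1/2)u^2 + (13/5)u - 12
L_3(u) = (u + 5)(u - 4)(u - 5) / [22] = (1/22)u^3 - (2/11)u^2 - (25/22)u + 50/11
g(u) = (-298)·L_0 + 233·L_1 + 442·L_2 + 747·L_3
  (-298)·L_0(u) = (149/495)u^3 - (149/33)u^2 + (11026/495)u - 1192/33
  233·L_1(u) = (233/18)u^3 - (233/3)u^2 - (5825/18)u + 5825/3
  442·L_2(u) = -(221/5)u^3 + 221u^2 + (5746/5)u - 5304
  747·L_3(u) = (747/22)u^3 - (1494/11)u^2 - (18675/22)u + 37350/11
Adding term by term: 3u^3 + 3u^2 - u - 3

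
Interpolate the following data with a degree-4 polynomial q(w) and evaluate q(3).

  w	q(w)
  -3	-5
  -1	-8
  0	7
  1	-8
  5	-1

-1037/10

Evaluate each Lagrange basis at w = 3:
L_0(3) = (4)·(3)·(2)·(-2)/[(-2)·(-3)·(-4)·(-8)] = -1/4
L_1(3) = (6)·(3)·(2)·(-2)/[(2)·(-1)·(-2)·(-6)] = 3
L_2(3) = (6)·(4)·(2)·(-2)/[(3)·(1)·(-1)·(-5)] = -32/5
L_3(3) = (6)·(4)·(3)·(-2)/[(4)·(2)·(1)·(-4)] = 9/2
L_4(3) = (6)·(4)·(3)·(2)/[(8)·(6)·(5)·(4)] = 3/20
Sum: (-5)·(-1/4) + (-8)·(3) + 7·(-32/5) + (-8)·(9/2) + (-1)·(3/20) = -1037/10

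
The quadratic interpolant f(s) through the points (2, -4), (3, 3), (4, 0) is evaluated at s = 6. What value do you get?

-36

Evaluate each Lagrange basis at s = 6:
L_0(6) = (3)·(2)/[(-1)·(-2)] = 3
L_1(6) = (4)·(2)/[(1)·(-1)] = -8
L_2(6) = (4)·(3)/[(2)·(1)] = 6
Sum: (-4)·(3) + 3·(-8) + 0 = -36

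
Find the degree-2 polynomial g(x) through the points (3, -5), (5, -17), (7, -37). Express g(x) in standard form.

Newton's divided differences:
g[3,5] = (-17 - (-5)) / (5 - 3) = -6
g[5,7] = (-37 - (-17)) / (7 - 5) = -10
g[3,5,7] = (-10 - (-6)) / (7 - 3) = -1
g(x) = -5 + (-6)·(x - 3) + (-1)·(x - 3)(x - 5)
Expanding: g(x) = -x^2 + 2x - 2

g(x) = -x^2 + 2x - 2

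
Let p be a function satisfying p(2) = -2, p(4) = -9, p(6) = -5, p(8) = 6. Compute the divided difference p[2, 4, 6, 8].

p[2,4] = (-9 - (-2)) / (4 - 2) = -7/2
p[4,6] = (-5 - (-9)) / (6 - 4) = 2
p[6,8] = (6 - (-5)) / (8 - 6) = 11/2
p[2,4,6] = (2 - (-7/2)) / (6 - 2) = 11/8
p[4,6,8] = (11/2 - 2) / (8 - 4) = 7/8
p[2,4,6,8] = (7/8 - 11/8) / (8 - 2) = -1/12

-1/12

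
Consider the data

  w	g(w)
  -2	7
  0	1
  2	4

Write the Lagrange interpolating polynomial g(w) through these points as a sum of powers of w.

Build the Lagrange basis polynomials:
L_0(w) = w(w - 2) / [8] = (1/8)w^2 - (1/4)w
L_1(w) = (w + 2)(w - 2) / [-4] = -(1/4)w^2 + 1
L_2(w) = (w + 2)w / [8] = (1/8)w^2 + (1/4)w
g(w) = 7·L_0 + 1·L_1 + 4·L_2
  7·L_0(w) = (7/8)w^2 - (7/4)w
  1·L_1(w) = -(1/4)w^2 + 1
  4·L_2(w) = (1/2)w^2 + w
Adding term by term: (9/8)w^2 - (3/4)w + 1

g(w) = (9/8)w^2 - (3/4)w + 1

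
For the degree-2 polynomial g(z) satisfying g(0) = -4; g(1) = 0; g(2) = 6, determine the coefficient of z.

3

Build the Lagrange basis polynomials:
L_0(z) = (z - 1)(z - 2) / [2] = (1/2)z^2 - (3/2)z + 1
L_1(z) = z(z - 2) / [-1] = -z^2 + 2z
L_2(z) = z(z - 1) / [2] = (1/2)z^2 - (1/2)z
g(z) = (-4)·L_0 + 0·L_1 + 6·L_2
Only the coefficient of z is needed; take it from each L_i and combine:
(-4)·(-3/2) + 0·(2) + 6·(-1/2) = 3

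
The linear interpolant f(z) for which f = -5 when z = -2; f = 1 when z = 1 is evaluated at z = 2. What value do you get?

3

Evaluate each Lagrange basis at z = 2:
L_0(2) = (1)/[(-3)] = -1/3
L_1(2) = (4)/[(3)] = 4/3
Sum: (-5)·(-1/3) + 1·(4/3) = 3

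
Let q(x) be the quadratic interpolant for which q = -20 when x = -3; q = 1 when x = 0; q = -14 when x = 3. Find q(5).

-44

Evaluate each Lagrange basis at x = 5:
L_0(5) = (5)·(2)/[(-3)·(-6)] = 5/9
L_1(5) = (8)·(2)/[(3)·(-3)] = -16/9
L_2(5) = (8)·(5)/[(6)·(3)] = 20/9
Sum: (-20)·(5/9) + 1·(-16/9) + (-14)·(20/9) = -44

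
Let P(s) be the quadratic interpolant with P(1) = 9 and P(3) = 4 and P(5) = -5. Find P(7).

Evaluate each Lagrange basis at s = 7:
L_0(7) = (4)·(2)/[(-2)·(-4)] = 1
L_1(7) = (6)·(2)/[(2)·(-2)] = -3
L_2(7) = (6)·(4)/[(4)·(2)] = 3
Sum: 9·(1) + 4·(-3) + (-5)·(3) = -18

-18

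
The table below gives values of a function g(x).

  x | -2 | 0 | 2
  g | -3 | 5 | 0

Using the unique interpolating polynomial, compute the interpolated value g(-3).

-95/8

Evaluate each Lagrange basis at x = -3:
L_0(-3) = (-3)·(-5)/[(-2)·(-4)] = 15/8
L_1(-3) = (-1)·(-5)/[(2)·(-2)] = -5/4
L_2(-3) = (-1)·(-3)/[(4)·(2)] = 3/8
Sum: (-3)·(15/8) + 5·(-5/4) + 0 = -95/8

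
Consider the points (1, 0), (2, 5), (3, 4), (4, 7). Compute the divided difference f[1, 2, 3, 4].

f[1,2] = (5 - 0) / (2 - 1) = 5
f[2,3] = (4 - 5) / (3 - 2) = -1
f[3,4] = (7 - 4) / (4 - 3) = 3
f[1,2,3] = (-1 - 5) / (3 - 1) = -3
f[2,3,4] = (3 - (-1)) / (4 - 2) = 2
f[1,2,3,4] = (2 - (-3)) / (4 - 1) = 5/3

5/3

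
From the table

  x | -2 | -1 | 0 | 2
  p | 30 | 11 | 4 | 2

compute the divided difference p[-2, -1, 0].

6

p[-2,-1] = (11 - 30) / (-1 - (-2)) = -19
p[-1,0] = (4 - 11) / (0 - (-1)) = -7
p[-2,-1,0] = (-7 - (-19)) / (0 - (-2)) = 6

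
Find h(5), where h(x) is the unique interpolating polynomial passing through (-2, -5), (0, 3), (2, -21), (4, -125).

Evaluate each Lagrange basis at x = 5:
L_0(5) = (5)·(3)·(1)/[(-2)·(-4)·(-6)] = -5/16
L_1(5) = (7)·(3)·(1)/[(2)·(-2)·(-4)] = 21/16
L_2(5) = (7)·(5)·(1)/[(4)·(2)·(-2)] = -35/16
L_3(5) = (7)·(5)·(3)/[(6)·(4)·(2)] = 35/16
Sum: (-5)·(-5/16) + 3·(21/16) + (-21)·(-35/16) + (-125)·(35/16) = -222

-222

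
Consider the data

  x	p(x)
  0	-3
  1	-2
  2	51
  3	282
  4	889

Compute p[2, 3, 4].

188

p[2,3] = (282 - 51) / (3 - 2) = 231
p[3,4] = (889 - 282) / (4 - 3) = 607
p[2,3,4] = (607 - 231) / (4 - 2) = 188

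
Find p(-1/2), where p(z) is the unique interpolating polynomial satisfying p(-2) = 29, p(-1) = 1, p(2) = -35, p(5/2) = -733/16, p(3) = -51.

Using Newton's divided-difference form:
p[-2,-1] = (1 - 29) / (-1 - (-2)) = -28
p[-1,2] = (-35 - 1) / (2 - (-1)) = -12
p[2,5/2] = (-733/16 - (-35)) / (5/2 - 2) = -173/8
p[5/2,3] = (-51 - (-733/16)) / (3 - 5/2) = -83/8
p[-2,-1,2] = (-12 - (-28)) / (2 - (-2)) = 4
p[-1,2,5/2] = (-173/8 - (-12)) / (5/2 - (-1)) = -11/4
p[2,5/2,3] = (-83/8 - (-173/8)) / (3 - 2) = 45/4
p[-2,-1,2,5/2] = (-11/4 - 4) / (5/2 - (-2)) = -3/2
p[-1,2,5/2,3] = (45/4 - (-11/4)) / (3 - (-1)) = 7/2
p[-2,-1,2,5/2,3] = (7/2 - (-3/2)) / (3 - (-2)) = 1
p(-1/2) = 29 + (-28)·(3/2) + 4·(3/2)·(1/2) + (-3/2)·(3/2)·(1/2)·(-5/2) + 1·(3/2)·(1/2)·(-5/2)·(-3) = -25/16

-25/16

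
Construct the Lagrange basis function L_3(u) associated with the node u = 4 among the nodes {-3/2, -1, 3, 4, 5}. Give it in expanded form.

L_3(u) = -(2/55)u^4 + (1/5)u^3 + (7/55)u^2 - (51/55)u - 9/11

L_3(u) = (u + 3/2)(u + 1)(u - 3)(u - 5) / [(11/2)·(5)·(1)·(-1)]
       = (u^4 - (11/2)u^3 - (7/2)u^2 + (51/2)u + 45/2) / (-55/2)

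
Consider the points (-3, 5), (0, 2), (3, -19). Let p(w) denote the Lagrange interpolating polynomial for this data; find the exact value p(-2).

6

L_0(-2) = (-2)·(-5)/[(-3)·(-6)] = 5/9
L_1(-2) = (1)·(-5)/[(3)·(-3)] = 5/9
L_2(-2) = (1)·(-2)/[(6)·(3)] = -1/9
Sum: 5·(5/9) + 2·(5/9) + (-19)·(-1/9) = 6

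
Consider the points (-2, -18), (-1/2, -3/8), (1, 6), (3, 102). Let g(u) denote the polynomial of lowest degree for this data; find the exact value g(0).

Evaluate each Lagrange basis at u = 0:
L_0(0) = (1/2)·(-1)·(-3)/[(-3/2)·(-3)·(-5)] = -1/15
L_1(0) = (2)·(-1)·(-3)/[(3/2)·(-3/2)·(-7/2)] = 16/21
L_2(0) = (2)·(1/2)·(-3)/[(3)·(3/2)·(-2)] = 1/3
L_3(0) = (2)·(1/2)·(-1)/[(5)·(7/2)·(2)] = -1/35
Sum: (-18)·(-1/15) + (-3/8)·(16/21) + 6·(1/3) + 102·(-1/35) = 0

0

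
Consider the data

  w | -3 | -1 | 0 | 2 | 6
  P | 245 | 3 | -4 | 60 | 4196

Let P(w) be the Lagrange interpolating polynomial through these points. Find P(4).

868

L_0(4) = (5)·(4)·(2)·(-2)/[(-2)·(-3)·(-5)·(-9)] = -8/27
L_1(4) = (7)·(4)·(2)·(-2)/[(2)·(-1)·(-3)·(-7)] = 8/3
L_2(4) = (7)·(5)·(2)·(-2)/[(3)·(1)·(-2)·(-6)] = -35/9
L_3(4) = (7)·(5)·(4)·(-2)/[(5)·(3)·(2)·(-4)] = 7/3
L_4(4) = (7)·(5)·(4)·(2)/[(9)·(7)·(6)·(4)] = 5/27
Sum: 245·(-8/27) + 3·(8/3) + (-4)·(-35/9) + 60·(7/3) + 4196·(5/27) = 868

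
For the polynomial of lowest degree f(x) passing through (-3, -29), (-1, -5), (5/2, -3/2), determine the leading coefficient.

The leading coefficient equals the top divided difference f[-3,-1,5/2].
f[-3,-1] = (-5 - (-29)) / (-1 - (-3)) = 12
f[-1,5/2] = (-3/2 - (-5)) / (5/2 - (-1)) = 1
f[-3,-1,5/2] = (1 - 12) / (5/2 - (-3)) = -2

-2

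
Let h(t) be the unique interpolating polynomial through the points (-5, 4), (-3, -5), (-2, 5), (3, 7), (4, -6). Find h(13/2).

-60419/6912

Evaluate each Lagrange basis at t = 13/2:
L_0(13/2) = (19/2)·(17/2)·(7/2)·(5/2)/[(-2)·(-3)·(-8)·(-9)] = 11305/6912
L_1(13/2) = (23/2)·(17/2)·(7/2)·(5/2)/[(2)·(-1)·(-6)·(-7)] = -1955/192
L_2(13/2) = (23/2)·(19/2)·(7/2)·(5/2)/[(3)·(1)·(-5)·(-6)] = 3059/288
L_3(13/2) = (23/2)·(19/2)·(17/2)·(5/2)/[(8)·(6)·(5)·(-1)] = -7429/768
L_4(13/2) = (23/2)·(19/2)·(17/2)·(7/2)/[(9)·(7)·(6)·(1)] = 7429/864
Sum: 4·(11305/6912) + (-5)·(-1955/192) + 5·(3059/288) + 7·(-7429/768) + (-6)·(7429/864) = -60419/6912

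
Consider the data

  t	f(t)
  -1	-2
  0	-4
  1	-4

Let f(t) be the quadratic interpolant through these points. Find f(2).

-2

L_0(2) = (2)·(1)/[(-1)·(-2)] = 1
L_1(2) = (3)·(1)/[(1)·(-1)] = -3
L_2(2) = (3)·(2)/[(2)·(1)] = 3
Sum: (-2)·(1) + (-4)·(-3) + (-4)·(3) = -2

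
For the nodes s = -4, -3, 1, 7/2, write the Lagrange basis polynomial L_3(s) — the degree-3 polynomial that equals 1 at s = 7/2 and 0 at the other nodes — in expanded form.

L_3(s) = (s + 4)(s + 3)(s - 1) / [(15/2)·(13/2)·(5/2)]
       = (s^3 + 6s^2 + 5s - 12) / (975/8)

L_3(s) = (8/975)s^3 + (16/325)s^2 + (8/195)s - 32/325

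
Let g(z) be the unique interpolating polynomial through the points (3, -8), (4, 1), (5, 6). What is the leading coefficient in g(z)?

-2

The leading coefficient equals the top divided difference g[3,4,5].
g[3,4] = (1 - (-8)) / (4 - 3) = 9
g[4,5] = (6 - 1) / (5 - 4) = 5
g[3,4,5] = (5 - 9) / (5 - 3) = -2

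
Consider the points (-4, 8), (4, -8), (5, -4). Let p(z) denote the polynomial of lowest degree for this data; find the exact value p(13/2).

Evaluate each Lagrange basis at z = 13/2:
L_0(13/2) = (5/2)·(3/2)/[(-8)·(-9)] = 5/96
L_1(13/2) = (21/2)·(3/2)/[(8)·(-1)] = -63/32
L_2(13/2) = (21/2)·(5/2)/[(9)·(1)] = 35/12
Sum: 8·(5/96) + (-8)·(-63/32) + (-4)·(35/12) = 9/2

9/2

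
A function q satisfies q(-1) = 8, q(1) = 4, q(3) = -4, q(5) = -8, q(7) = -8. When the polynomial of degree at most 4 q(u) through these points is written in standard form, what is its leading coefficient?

The leading coefficient equals the top divided difference q[-1,1,3,5,7].
q[-1,1] = (4 - 8) / (1 - (-1)) = -2
q[1,3] = (-4 - 4) / (3 - 1) = -4
q[3,5] = (-8 - (-4)) / (5 - 3) = -2
q[5,7] = (-8 - (-8)) / (7 - 5) = 0
q[-1,1,3] = (-4 - (-2)) / (3 - (-1)) = -1/2
q[1,3,5] = (-2 - (-4)) / (5 - 1) = 1/2
q[3,5,7] = (0 - (-2)) / (7 - 3) = 1/2
q[-1,1,3,5] = (1/2 - (-1/2)) / (5 - (-1)) = 1/6
q[1,3,5,7] = (1/2 - 1/2) / (7 - 1) = 0
q[-1,1,3,5,7] = (0 - 1/6) / (7 - (-1)) = -1/48

-1/48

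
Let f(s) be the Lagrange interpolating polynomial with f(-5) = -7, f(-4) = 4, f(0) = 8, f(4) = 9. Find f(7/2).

Evaluate each Lagrange basis at s = 7/2:
L_0(7/2) = (15/2)·(7/2)·(-1/2)/[(-1)·(-5)·(-9)] = 7/24
L_1(7/2) = (17/2)·(7/2)·(-1/2)/[(1)·(-4)·(-8)] = -119/256
L_2(7/2) = (17/2)·(15/2)·(-1/2)/[(5)·(4)·(-4)] = 51/128
L_3(7/2) = (17/2)·(15/2)·(7/2)/[(9)·(8)·(4)] = 595/768
Sum: (-7)·(7/24) + 4·(-119/256) + 8·(51/128) + 9·(595/768) = 4807/768

4807/768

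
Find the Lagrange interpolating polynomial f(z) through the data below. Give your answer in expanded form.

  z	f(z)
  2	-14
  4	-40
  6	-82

f(z) = -2z^2 - z - 4

L_0(z) = (z - 4)(z - 6) / [8] = (1/8)z^2 - (5/4)z + 3
L_1(z) = (z - 2)(z - 6) / [-4] = -(1/4)z^2 + 2z - 3
L_2(z) = (z - 2)(z - 4) / [8] = (1/8)z^2 - (3/4)z + 1
f(z) = (-14)·L_0 + (-40)·L_1 + (-82)·L_2
  (-14)·L_0(z) = -(7/4)z^2 + (35/2)z - 42
  (-40)·L_1(z) = 10z^2 - 80z + 120
  (-82)·L_2(z) = -(41/4)z^2 + (123/2)z - 82
Adding term by term: -2z^2 - z - 4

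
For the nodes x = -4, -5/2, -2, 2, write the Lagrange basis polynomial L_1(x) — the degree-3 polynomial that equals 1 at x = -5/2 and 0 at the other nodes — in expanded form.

L_1(x) = (8/27)x^3 + (32/27)x^2 - (32/27)x - 128/27

L_1(x) = (x + 4)(x + 2)(x - 2) / [(3/2)·(-1/2)·(-9/2)]
       = (x^3 + 4x^2 - 4x - 16) / (27/8)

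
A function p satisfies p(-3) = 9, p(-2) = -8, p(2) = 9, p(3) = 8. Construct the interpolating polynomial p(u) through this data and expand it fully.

p(u) = -(53/60)u^3 + (8/5)u^2 + (467/60)u - 59/10

Build the Lagrange basis polynomials:
L_0(u) = (u + 2)(u - 2)(u - 3) / [-30] = -(1/30)u^3 + (1/10)u^2 + (2/15)u - 2/5
L_1(u) = (u + 3)(u - 2)(u - 3) / [20] = (1/20)u^3 - (1/10)u^2 - (9/20)u + 9/10
L_2(u) = (u + 3)(u + 2)(u - 3) / [-20] = -(1/20)u^3 - (1/10)u^2 + (9/20)u + 9/10
L_3(u) = (u + 3)(u + 2)(u - 2) / [30] = (1/30)u^3 + (1/10)u^2 - (2/15)u - 2/5
p(u) = 9·L_0 + (-8)·L_1 + 9·L_2 + 8·L_3
  9·L_0(u) = -(3/10)u^3 + (9/10)u^2 + (6/5)u - 18/5
  (-8)·L_1(u) = -(2/5)u^3 + (4/5)u^2 + (18/5)u - 36/5
  9·L_2(u) = -(9/20)u^3 - (9/10)u^2 + (81/20)u + 81/10
  8·L_3(u) = (4/15)u^3 + (4/5)u^2 - (16/15)u - 16/5
Adding term by term: -(53/60)u^3 + (8/5)u^2 + (467/60)u - 59/10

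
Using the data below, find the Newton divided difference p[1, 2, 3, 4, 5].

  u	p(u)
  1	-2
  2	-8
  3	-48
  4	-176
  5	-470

-1

p[1,2] = (-8 - (-2)) / (2 - 1) = -6
p[2,3] = (-48 - (-8)) / (3 - 2) = -40
p[3,4] = (-176 - (-48)) / (4 - 3) = -128
p[4,5] = (-470 - (-176)) / (5 - 4) = -294
p[1,2,3] = (-40 - (-6)) / (3 - 1) = -17
p[2,3,4] = (-128 - (-40)) / (4 - 2) = -44
p[3,4,5] = (-294 - (-128)) / (5 - 3) = -83
p[1,2,3,4] = (-44 - (-17)) / (4 - 1) = -9
p[2,3,4,5] = (-83 - (-44)) / (5 - 2) = -13
p[1,2,3,4,5] = (-13 - (-9)) / (5 - 1) = -1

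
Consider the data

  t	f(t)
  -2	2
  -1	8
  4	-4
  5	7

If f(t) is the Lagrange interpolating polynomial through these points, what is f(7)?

Evaluate each Lagrange basis at t = 7:
L_0(7) = (8)·(3)·(2)/[(-1)·(-6)·(-7)] = -8/7
L_1(7) = (9)·(3)·(2)/[(1)·(-5)·(-6)] = 9/5
L_2(7) = (9)·(8)·(2)/[(6)·(5)·(-1)] = -24/5
L_3(7) = (9)·(8)·(3)/[(7)·(6)·(1)] = 36/7
Sum: 2·(-8/7) + 8·(9/5) + (-4)·(-24/5) + 7·(36/7) = 2356/35

2356/35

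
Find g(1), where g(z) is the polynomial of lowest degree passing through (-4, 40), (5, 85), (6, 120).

5

Using Newton's divided-difference form:
g[-4,5] = (85 - 40) / (5 - (-4)) = 5
g[5,6] = (120 - 85) / (6 - 5) = 35
g[-4,5,6] = (35 - 5) / (6 - (-4)) = 3
g(1) = 40 + 5·(5) + 3·(5)·(-4) = 5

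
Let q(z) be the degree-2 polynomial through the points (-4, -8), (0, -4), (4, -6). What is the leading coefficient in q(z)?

L_0(z) = z(z - 4) / [32] = (1/32)z^2 - (1/8)z
L_1(z) = (z + 4)(z - 4) / [-16] = -(1/16)z^2 + 1
L_2(z) = (z + 4)z / [32] = (1/32)z^2 + (1/8)z
q(z) = (-8)·L_0 + (-4)·L_1 + (-6)·L_2
Only the coefficient of z^2 is needed; take it from each L_i and combine:
(-8)·(1/32) + (-4)·(-1/16) + (-6)·(1/32) = -3/16

-3/16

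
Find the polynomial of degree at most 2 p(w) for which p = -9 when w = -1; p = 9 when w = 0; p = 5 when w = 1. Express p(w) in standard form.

p(w) = -11w^2 + 7w + 9

Newton's divided differences:
p[-1,0] = (9 - (-9)) / (0 - (-1)) = 18
p[0,1] = (5 - 9) / (1 - 0) = -4
p[-1,0,1] = (-4 - 18) / (1 - (-1)) = -11
p(w) = -9 + 18·(w + 1) + (-11)·(w + 1)w
Expanding: p(w) = -11w^2 + 7w + 9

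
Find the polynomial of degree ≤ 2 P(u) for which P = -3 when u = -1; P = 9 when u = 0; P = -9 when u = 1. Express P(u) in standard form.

Build the Lagrange basis polynomials:
L_0(u) = u(u - 1) / [2] = (1/2)u^2 - (1/2)u
L_1(u) = (u + 1)(u - 1) / [-1] = -u^2 + 1
L_2(u) = (u + 1)u / [2] = (1/2)u^2 + (1/2)u
P(u) = (-3)·L_0 + 9·L_1 + (-9)·L_2
  (-3)·L_0(u) = -(3/2)u^2 + (3/2)u
  9·L_1(u) = -9u^2 + 9
  (-9)·L_2(u) = -(9/2)u^2 - (9/2)u
Adding term by term: -15u^2 - 3u + 9

P(u) = -15u^2 - 3u + 9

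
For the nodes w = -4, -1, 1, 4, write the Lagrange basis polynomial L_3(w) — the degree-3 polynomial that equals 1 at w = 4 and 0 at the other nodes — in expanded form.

L_3(w) = (w + 4)(w + 1)(w - 1) / [(8)·(5)·(3)]
       = (w^3 + 4w^2 - w - 4) / (120)

L_3(w) = (1/120)w^3 + (1/30)w^2 - (1/120)w - 1/30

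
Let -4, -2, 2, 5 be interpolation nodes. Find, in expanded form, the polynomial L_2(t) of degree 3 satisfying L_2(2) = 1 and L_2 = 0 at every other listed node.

L_2(t) = -(1/72)t^3 - (1/72)t^2 + (11/36)t + 5/9

L_2(t) = (t + 4)(t + 2)(t - 5) / [(6)·(4)·(-3)]
       = (t^3 + t^2 - 22t - 40) / (-72)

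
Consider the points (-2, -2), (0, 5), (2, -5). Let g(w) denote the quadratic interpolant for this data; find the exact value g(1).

Evaluate each Lagrange basis at w = 1:
L_0(1) = (1)·(-1)/[(-2)·(-4)] = -1/8
L_1(1) = (3)·(-1)/[(2)·(-2)] = 3/4
L_2(1) = (3)·(1)/[(4)·(2)] = 3/8
Sum: (-2)·(-1/8) + 5·(3/4) + (-5)·(3/8) = 17/8

17/8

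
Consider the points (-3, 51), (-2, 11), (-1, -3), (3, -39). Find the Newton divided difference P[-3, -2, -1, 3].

-2

P[-3,-2] = (11 - 51) / (-2 - (-3)) = -40
P[-2,-1] = (-3 - 11) / (-1 - (-2)) = -14
P[-1,3] = (-39 - (-3)) / (3 - (-1)) = -9
P[-3,-2,-1] = (-14 - (-40)) / (-1 - (-3)) = 13
P[-2,-1,3] = (-9 - (-14)) / (3 - (-2)) = 1
P[-3,-2,-1,3] = (1 - 13) / (3 - (-3)) = -2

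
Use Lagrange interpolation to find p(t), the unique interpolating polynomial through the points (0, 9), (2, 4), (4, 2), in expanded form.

Build the Lagrange basis polynomials:
L_0(t) = (t - 2)(t - 4) / [8] = (1/8)t^2 - (3/4)t + 1
L_1(t) = t(t - 4) / [-4] = -(1/4)t^2 + t
L_2(t) = t(t - 2) / [8] = (1/8)t^2 - (1/4)t
p(t) = 9·L_0 + 4·L_1 + 2·L_2
  9·L_0(t) = (9/8)t^2 - (27/4)t + 9
  4·L_1(t) = -t^2 + 4t
  2·L_2(t) = (1/4)t^2 - (1/2)t
Adding term by term: (3/8)t^2 - (13/4)t + 9

p(t) = (3/8)t^2 - (13/4)t + 9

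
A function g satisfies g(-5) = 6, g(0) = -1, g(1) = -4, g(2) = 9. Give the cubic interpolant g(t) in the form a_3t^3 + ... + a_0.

Build the Lagrange basis polynomials:
L_0(t) = t(t - 1)(t - 2) / [-210] = -(1/210)t^3 + (1/70)t^2 - (1/105)t
L_1(t) = (t + 5)(t - 1)(t - 2) / [10] = (1/10)t^3 + (1/5)t^2 - (13/10)t + 1
L_2(t) = (t + 5)t(t - 2) / [-6] = -(1/6)t^3 - (1/2)t^2 + (5/3)t
L_3(t) = (t + 5)t(t - 1) / [14] = (1/14)t^3 + (2/7)t^2 - (5/14)t
g(t) = 6·L_0 + (-1)·L_1 + (-4)·L_2 + 9·L_3
  6·L_0(t) = -(1/35)t^3 + (3/35)t^2 - (2/35)t
  (-1)·L_1(t) = -(1/10)t^3 - (1/5)t^2 + (13/10)t - 1
  (-4)·L_2(t) = (2/3)t^3 + 2t^2 - (20/3)t
  9·L_3(t) = (9/14)t^3 + (18/7)t^2 - (45/14)t
Adding term by term: (124/105)t^3 + (156/35)t^2 - (907/105)t - 1

g(t) = (124/105)t^3 + (156/35)t^2 - (907/105)t - 1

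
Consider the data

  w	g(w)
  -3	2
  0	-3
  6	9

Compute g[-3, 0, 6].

g[-3,0] = (-3 - 2) / (0 - (-3)) = -5/3
g[0,6] = (9 - (-3)) / (6 - 0) = 2
g[-3,0,6] = (2 - (-5/3)) / (6 - (-3)) = 11/27

11/27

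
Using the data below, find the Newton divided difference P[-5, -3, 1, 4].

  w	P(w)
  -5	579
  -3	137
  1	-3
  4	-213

P[-5,-3] = (137 - 579) / (-3 - (-5)) = -221
P[-3,1] = (-3 - 137) / (1 - (-3)) = -35
P[1,4] = (-213 - (-3)) / (4 - 1) = -70
P[-5,-3,1] = (-35 - (-221)) / (1 - (-5)) = 31
P[-3,1,4] = (-70 - (-35)) / (4 - (-3)) = -5
P[-5,-3,1,4] = (-5 - 31) / (4 - (-5)) = -4

-4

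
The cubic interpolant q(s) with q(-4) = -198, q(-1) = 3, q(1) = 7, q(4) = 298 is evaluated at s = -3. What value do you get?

-73

Using Newton's divided-difference form:
q[-4,-1] = (3 - (-198)) / (-1 - (-4)) = 67
q[-1,1] = (7 - 3) / (1 - (-1)) = 2
q[1,4] = (298 - 7) / (4 - 1) = 97
q[-4,-1,1] = (2 - 67) / (1 - (-4)) = -13
q[-1,1,4] = (97 - 2) / (4 - (-1)) = 19
q[-4,-1,1,4] = (19 - (-13)) / (4 - (-4)) = 4
q(-3) = -198 + 67·(1) + (-13)·(1)·(-2) + 4·(1)·(-2)·(-4) = -73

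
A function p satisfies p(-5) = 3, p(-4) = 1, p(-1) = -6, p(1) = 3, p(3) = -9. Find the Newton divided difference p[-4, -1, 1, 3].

p[-4,-1] = (-6 - 1) / (-1 - (-4)) = -7/3
p[-1,1] = (3 - (-6)) / (1 - (-1)) = 9/2
p[1,3] = (-9 - 3) / (3 - 1) = -6
p[-4,-1,1] = (9/2 - (-7/3)) / (1 - (-4)) = 41/30
p[-1,1,3] = (-6 - 9/2) / (3 - (-1)) = -21/8
p[-4,-1,1,3] = (-21/8 - 41/30) / (3 - (-4)) = -479/840

-479/840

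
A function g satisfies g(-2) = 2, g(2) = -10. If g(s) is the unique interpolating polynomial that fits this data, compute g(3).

-13

Evaluate each Lagrange basis at s = 3:
L_0(3) = (1)/[(-4)] = -1/4
L_1(3) = (5)/[(4)] = 5/4
Sum: 2·(-1/4) + (-10)·(5/4) = -13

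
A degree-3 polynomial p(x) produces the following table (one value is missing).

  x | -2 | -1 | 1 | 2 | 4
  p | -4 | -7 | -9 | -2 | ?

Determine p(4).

The 4 known values determine p uniquely (degree ≤ 3).
Evaluate each Lagrange basis at x = 4:
L_0(4) = (5)·(3)·(2)/[(-1)·(-3)·(-4)] = -5/2
L_1(4) = (6)·(3)·(2)/[(1)·(-2)·(-3)] = 6
L_2(4) = (6)·(5)·(2)/[(3)·(2)·(-1)] = -10
L_3(4) = (6)·(5)·(3)/[(4)·(3)·(1)] = 15/2
Sum: (-4)·(-5/2) + (-7)·(6) + (-9)·(-10) + (-2)·(15/2) = 43

43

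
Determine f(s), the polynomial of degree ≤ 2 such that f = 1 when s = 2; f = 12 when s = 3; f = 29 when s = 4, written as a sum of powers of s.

Newton's divided differences:
f[2,3] = (12 - 1) / (3 - 2) = 11
f[3,4] = (29 - 12) / (4 - 3) = 17
f[2,3,4] = (17 - 11) / (4 - 2) = 3
f(s) = 1 + 11·(s - 2) + 3·(s - 2)(s - 3)
Expanding: f(s) = 3s^2 - 4s - 3

f(s) = 3s^2 - 4s - 3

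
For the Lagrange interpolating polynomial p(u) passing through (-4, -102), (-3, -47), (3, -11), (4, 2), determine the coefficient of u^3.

The leading coefficient equals the top divided difference p[-4,-3,3,4].
p[-4,-3] = (-47 - (-102)) / (-3 - (-4)) = 55
p[-3,3] = (-11 - (-47)) / (3 - (-3)) = 6
p[3,4] = (2 - (-11)) / (4 - 3) = 13
p[-4,-3,3] = (6 - 55) / (3 - (-4)) = -7
p[-3,3,4] = (13 - 6) / (4 - (-3)) = 1
p[-4,-3,3,4] = (1 - (-7)) / (4 - (-4)) = 1

1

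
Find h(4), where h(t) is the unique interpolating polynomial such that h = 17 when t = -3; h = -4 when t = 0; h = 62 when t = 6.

Using Newton's divided-difference form:
h[-3,0] = (-4 - 17) / (0 - (-3)) = -7
h[0,6] = (62 - (-4)) / (6 - 0) = 11
h[-3,0,6] = (11 - (-7)) / (6 - (-3)) = 2
h(4) = 17 + (-7)·(7) + 2·(7)·(4) = 24

24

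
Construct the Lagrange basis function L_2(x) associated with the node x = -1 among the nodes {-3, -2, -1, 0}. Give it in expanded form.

L_2(x) = -(1/2)x^3 - (5/2)x^2 - 3x

L_2(x) = (x + 3)(x + 2)x / [(2)·(1)·(-1)]
       = (x^3 + 5x^2 + 6x) / (-2)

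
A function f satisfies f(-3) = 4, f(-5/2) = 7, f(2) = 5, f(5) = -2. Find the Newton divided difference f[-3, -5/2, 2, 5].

f[-3,-5/2] = (7 - 4) / (-5/2 - (-3)) = 6
f[-5/2,2] = (5 - 7) / (2 - (-5/2)) = -4/9
f[2,5] = (-2 - 5) / (5 - 2) = -7/3
f[-3,-5/2,2] = (-4/9 - 6) / (2 - (-3)) = -58/45
f[-5/2,2,5] = (-7/3 - (-4/9)) / (5 - (-5/2)) = -34/135
f[-3,-5/2,2,5] = (-34/135 - (-58/45)) / (5 - (-3)) = 7/54

7/54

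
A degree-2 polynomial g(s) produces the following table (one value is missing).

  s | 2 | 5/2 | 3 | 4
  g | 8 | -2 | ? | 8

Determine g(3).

-16/3

The 3 known values determine g uniquely (degree ≤ 2).
L_0(3) = (1/2)·(-1)/[(-1/2)·(-2)] = -1/2
L_1(3) = (1)·(-1)/[(1/2)·(-3/2)] = 4/3
L_2(3) = (1)·(1/2)/[(2)·(3/2)] = 1/6
Sum: 8·(-1/2) + (-2)·(4/3) + 8·(1/6) = -16/3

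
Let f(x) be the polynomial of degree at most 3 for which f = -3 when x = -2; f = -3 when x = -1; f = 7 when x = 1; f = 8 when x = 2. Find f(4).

Evaluate each Lagrange basis at x = 4:
L_0(4) = (5)·(3)·(2)/[(-1)·(-3)·(-4)] = -5/2
L_1(4) = (6)·(3)·(2)/[(1)·(-2)·(-3)] = 6
L_2(4) = (6)·(5)·(2)/[(3)·(2)·(-1)] = -10
L_3(4) = (6)·(5)·(3)/[(4)·(3)·(1)] = 15/2
Sum: (-3)·(-5/2) + (-3)·(6) + 7·(-10) + 8·(15/2) = -41/2

-41/2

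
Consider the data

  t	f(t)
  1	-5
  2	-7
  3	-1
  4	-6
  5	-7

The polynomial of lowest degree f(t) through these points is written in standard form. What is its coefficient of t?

-359/3

Build the Lagrange basis polynomials:
L_0(t) = (t - 2)(t - 3)(t - 4)(t - 5) / [24] = (1/24)t^4 - (7/12)t^3 + (71/24)t^2 - (77/12)t + 5
L_1(t) = (t - 1)(t - 3)(t - 4)(t - 5) / [-6] = -(1/6)t^4 + (13/6)t^3 - (59/6)t^2 + (107/6)t - 10
L_2(t) = (t - 1)(t - 2)(t - 4)(t - 5) / [4] = (1/4)t^4 - 3t^3 + (49/4)t^2 - (39/2)t + 10
L_3(t) = (t - 1)(t - 2)(t - 3)(t - 5) / [-6] = -(1/6)t^4 + (11/6)t^3 - (41/6)t^2 + (61/6)t - 5
L_4(t) = (t - 1)(t - 2)(t - 3)(t - 4) / [24] = (1/24)t^4 - (5/12)t^3 + (35/24)t^2 - (25/12)t + 1
f(t) = (-5)·L_0 + (-7)·L_1 + (-1)·L_2 + (-6)·L_3 + (-7)·L_4
Only the coefficient of t is needed; take it from each L_i and combine:
(-5)·(-77/12) + (-7)·(107/6) + (-1)·(-39/2) + (-6)·(61/6) + (-7)·(-25/12) = -359/3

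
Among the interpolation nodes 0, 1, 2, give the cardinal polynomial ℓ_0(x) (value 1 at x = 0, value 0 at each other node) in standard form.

ℓ_0(x) = (1/2)x^2 - (3/2)x + 1

ℓ_0(x) = (x - 1)(x - 2) / [(-1)·(-2)]
       = (x^2 - 3x + 2) / (2)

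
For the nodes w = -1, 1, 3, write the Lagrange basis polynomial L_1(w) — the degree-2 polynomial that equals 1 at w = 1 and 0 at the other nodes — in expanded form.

L_1(w) = (w + 1)(w - 3) / [(2)·(-2)]
       = (w^2 - 2w - 3) / (-4)

L_1(w) = -(1/4)w^2 + (1/2)w + 3/4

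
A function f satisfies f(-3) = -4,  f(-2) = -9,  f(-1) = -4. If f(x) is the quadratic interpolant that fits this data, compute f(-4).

Evaluate each Lagrange basis at x = -4:
L_0(-4) = (-2)·(-3)/[(-1)·(-2)] = 3
L_1(-4) = (-1)·(-3)/[(1)·(-1)] = -3
L_2(-4) = (-1)·(-2)/[(2)·(1)] = 1
Sum: (-4)·(3) + (-9)·(-3) + (-4)·(1) = 11

11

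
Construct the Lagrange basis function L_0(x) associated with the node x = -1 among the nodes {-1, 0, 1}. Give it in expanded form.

L_0(x) = (1/2)x^2 - (1/2)x

L_0(x) = x(x - 1) / [(-1)·(-2)]
       = (x^2 - x) / (2)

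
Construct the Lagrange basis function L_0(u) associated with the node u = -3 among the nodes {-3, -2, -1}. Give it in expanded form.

L_0(u) = (u + 2)(u + 1) / [(-1)·(-2)]
       = (u^2 + 3u + 2) / (2)

L_0(u) = (1/2)u^2 + (3/2)u + 1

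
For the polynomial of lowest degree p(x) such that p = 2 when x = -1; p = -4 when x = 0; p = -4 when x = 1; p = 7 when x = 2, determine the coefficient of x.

-23/6

Build the Lagrange basis polynomials:
L_0(x) = x(x - 1)(x - 2) / [-6] = -(1/6)x^3 + (1/2)x^2 - (1/3)x
L_1(x) = (x + 1)(x - 1)(x - 2) / [2] = (1/2)x^3 - x^2 - (1/2)x + 1
L_2(x) = (x + 1)x(x - 2) / [-2] = -(1/2)x^3 + (1/2)x^2 + x
L_3(x) = (x + 1)x(x - 1) / [6] = (1/6)x^3 - (1/6)x
p(x) = 2·L_0 + (-4)·L_1 + (-4)·L_2 + 7·L_3
Only the coefficient of x is needed; take it from each L_i and combine:
2·(-1/3) + (-4)·(-1/2) + (-4)·(1) + 7·(-1/6) = -23/6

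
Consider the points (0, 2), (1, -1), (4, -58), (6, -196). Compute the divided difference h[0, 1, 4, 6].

h[0,1] = (-1 - 2) / (1 - 0) = -3
h[1,4] = (-58 - (-1)) / (4 - 1) = -19
h[4,6] = (-196 - (-58)) / (6 - 4) = -69
h[0,1,4] = (-19 - (-3)) / (4 - 0) = -4
h[1,4,6] = (-69 - (-19)) / (6 - 1) = -10
h[0,1,4,6] = (-10 - (-4)) / (6 - 0) = -1

-1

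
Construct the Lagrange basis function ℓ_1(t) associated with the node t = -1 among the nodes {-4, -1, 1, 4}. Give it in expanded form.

ℓ_1(t) = (t + 4)(t - 1)(t - 4) / [(3)·(-2)·(-5)]
       = (t^3 - t^2 - 16t + 16) / (30)

ℓ_1(t) = (1/30)t^3 - (1/30)t^2 - (8/15)t + 8/15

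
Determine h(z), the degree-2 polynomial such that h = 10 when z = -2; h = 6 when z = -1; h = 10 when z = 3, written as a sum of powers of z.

Build the Lagrange basis polynomials:
L_0(z) = (z + 1)(z - 3) / [5] = (1/5)z^2 - (2/5)z - 3/5
L_1(z) = (z + 2)(z - 3) / [-4] = -(1/4)z^2 + (1/4)z + 3/2
L_2(z) = (z + 2)(z + 1) / [20] = (1/20)z^2 + (3/20)z + 1/10
h(z) = 10·L_0 + 6·L_1 + 10·L_2
  10·L_0(z) = 2z^2 - 4z - 6
  6·L_1(z) = -(3/2)z^2 + (3/2)z + 9
  10·L_2(z) = (1/2)z^2 + (3/2)z + 1
Adding term by term: z^2 - z + 4

h(z) = z^2 - z + 4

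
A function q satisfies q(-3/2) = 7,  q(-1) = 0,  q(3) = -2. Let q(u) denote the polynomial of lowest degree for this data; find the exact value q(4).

L_0(4) = (5)·(1)/[(-1/2)·(-9/2)] = 20/9
L_1(4) = (11/2)·(1)/[(1/2)·(-4)] = -11/4
L_2(4) = (11/2)·(5)/[(9/2)·(4)] = 55/36
Sum: 7·(20/9) + 0 + (-2)·(55/36) = 25/2

25/2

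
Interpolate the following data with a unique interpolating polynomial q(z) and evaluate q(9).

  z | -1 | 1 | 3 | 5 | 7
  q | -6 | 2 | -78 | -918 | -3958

Using Newton's divided-difference form:
q[-1,1] = (2 - (-6)) / (1 - (-1)) = 4
q[1,3] = (-78 - 2) / (3 - 1) = -40
q[3,5] = (-918 - (-78)) / (5 - 3) = -420
q[5,7] = (-3958 - (-918)) / (7 - 5) = -1520
q[-1,1,3] = (-40 - 4) / (3 - (-1)) = -11
q[1,3,5] = (-420 - (-40)) / (5 - 1) = -95
q[3,5,7] = (-1520 - (-420)) / (7 - 3) = -275
q[-1,1,3,5] = (-95 - (-11)) / (5 - (-1)) = -14
q[1,3,5,7] = (-275 - (-95)) / (7 - 1) = -30
q[-1,1,3,5,7] = (-30 - (-14)) / (7 - (-1)) = -2
q(9) = -6 + 4·(10) + (-11)·(10)·(8) + (-14)·(10)·(8)·(6) + (-2)·(10)·(8)·(6)·(4) = -11406

-11406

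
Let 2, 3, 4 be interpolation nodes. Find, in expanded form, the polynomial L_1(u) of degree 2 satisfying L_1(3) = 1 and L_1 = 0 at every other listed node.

L_1(u) = -u^2 + 6u - 8

L_1(u) = (u - 2)(u - 4) / [(1)·(-1)]
       = (u^2 - 6u + 8) / (-1)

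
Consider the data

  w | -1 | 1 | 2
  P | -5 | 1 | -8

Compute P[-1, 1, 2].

P[-1,1] = (1 - (-5)) / (1 - (-1)) = 3
P[1,2] = (-8 - 1) / (2 - 1) = -9
P[-1,1,2] = (-9 - 3) / (2 - (-1)) = -4

-4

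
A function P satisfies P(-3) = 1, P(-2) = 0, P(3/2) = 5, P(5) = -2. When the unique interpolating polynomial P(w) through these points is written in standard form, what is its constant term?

1409/588

Build the Lagrange basis polynomials:
L_0(w) = (w + 2)(w - 3/2)(w - 5) / [-36] = -(1/36)w^3 + (1/8)w^2 + (11/72)w - 5/12
L_1(w) = (w + 3)(w - 3/2)(w - 5) / [49/2] = (2/49)w^3 - (1/7)w^2 - (24/49)w + 45/49
L_2(w) = (w + 3)(w + 2)(w - 5) / [-441/8] = -(8/441)w^3 + (152/441)w + 80/147
L_3(w) = (w + 3)(w + 2)(w - 3/2) / [196] = (1/196)w^3 + (1/56)w^2 - (3/392)w - 9/196
P(w) = 1·L_0 + 0·L_1 + 5·L_2 + (-2)·L_3
Only the constant term is needed; take it from each L_i and combine:
1·(-5/12) + 0·(45/49) + 5·(80/147) + (-2)·(-9/196) = 1409/588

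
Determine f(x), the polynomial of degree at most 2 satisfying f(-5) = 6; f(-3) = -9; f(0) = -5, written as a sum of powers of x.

Newton's divided differences:
f[-5,-3] = (-9 - 6) / (-3 - (-5)) = -15/2
f[-3,0] = (-5 - (-9)) / (0 - (-3)) = 4/3
f[-5,-3,0] = (4/3 - (-15/2)) / (0 - (-5)) = 53/30
f(x) = 6 + (-15/2)·(x + 5) + (53/30)·(x + 5)(x + 3)
Expanding: f(x) = (53/30)x^2 + (199/30)x - 5

f(x) = (53/30)x^2 + (199/30)x - 5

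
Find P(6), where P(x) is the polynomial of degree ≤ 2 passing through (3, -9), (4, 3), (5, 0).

-18

Using Newton's divided-difference form:
P[3,4] = (3 - (-9)) / (4 - 3) = 12
P[4,5] = (0 - 3) / (5 - 4) = -3
P[3,4,5] = (-3 - 12) / (5 - 3) = -15/2
P(6) = -9 + 12·(3) + (-15/2)·(3)·(2) = -18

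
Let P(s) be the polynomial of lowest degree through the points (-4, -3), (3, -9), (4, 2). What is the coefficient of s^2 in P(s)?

83/56

Build the Lagrange basis polynomials:
L_0(s) = (s - 3)(s - 4) / [56] = (1/56)s^2 - (1/8)s + 3/14
L_1(s) = (s + 4)(s - 4) / [-7] = -(1/7)s^2 + 16/7
L_2(s) = (s + 4)(s - 3) / [8] = (1/8)s^2 + (1/8)s - 3/2
P(s) = (-3)·L_0 + (-9)·L_1 + 2·L_2
Only the coefficient of s^2 is needed; take it from each L_i and combine:
(-3)·(1/56) + (-9)·(-1/7) + 2·(1/8) = 83/56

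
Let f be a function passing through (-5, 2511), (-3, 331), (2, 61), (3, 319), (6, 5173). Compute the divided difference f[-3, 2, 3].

f[-3,2] = (61 - 331) / (2 - (-3)) = -54
f[2,3] = (319 - 61) / (3 - 2) = 258
f[-3,2,3] = (258 - (-54)) / (3 - (-3)) = 52

52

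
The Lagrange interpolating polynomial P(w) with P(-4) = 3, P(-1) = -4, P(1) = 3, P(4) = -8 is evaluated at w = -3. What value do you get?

Evaluate each Lagrange basis at w = -3:
L_0(-3) = (-2)·(-4)·(-7)/[(-3)·(-5)·(-8)] = 7/15
L_1(-3) = (1)·(-4)·(-7)/[(3)·(-2)·(-5)] = 14/15
L_2(-3) = (1)·(-2)·(-7)/[(5)·(2)·(-3)] = -7/15
L_3(-3) = (1)·(-2)·(-4)/[(8)·(5)·(3)] = 1/15
Sum: 3·(7/15) + (-4)·(14/15) + 3·(-7/15) + (-8)·(1/15) = -64/15

-64/15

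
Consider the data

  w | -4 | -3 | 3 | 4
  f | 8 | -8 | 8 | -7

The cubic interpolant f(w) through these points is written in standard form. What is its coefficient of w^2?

Build the Lagrange basis polynomials:
L_0(w) = (w + 3)(w - 3)(w - 4) / [-56] = -(1/56)w^3 + (1/14)w^2 + (9/56)w - 9/14
L_1(w) = (w + 4)(w - 3)(w - 4) / [42] = (1/42)w^3 - (1/14)w^2 - (8/21)w + 8/7
L_2(w) = (w + 4)(w + 3)(w - 4) / [-42] = -(1/42)w^3 - (1/14)w^2 + (8/21)w + 8/7
L_3(w) = (w + 4)(w + 3)(w - 3) / [56] = (1/56)w^3 + (1/14)w^2 - (9/56)w - 9/14
f(w) = 8·L_0 + (-8)·L_1 + 8·L_2 + (-7)·L_3
Only the coefficient of w^2 is needed; take it from each L_i and combine:
8·(1/14) + (-8)·(-1/14) + 8·(-1/14) + (-7)·(1/14) = 1/14

1/14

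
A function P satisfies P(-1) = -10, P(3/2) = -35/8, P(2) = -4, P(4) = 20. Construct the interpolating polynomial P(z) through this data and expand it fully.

L_0(z) = (z - 3/2)(z - 2)(z - 4) / [-75/2] = -(2/75)z^3 + (1/5)z^2 - (34/75)z + 8/25
L_1(z) = (z + 1)(z - 2)(z - 4) / [25/8] = (8/25)z^3 - (8/5)z^2 + (16/25)z + 64/25
L_2(z) = (z + 1)(z - 3/2)(z - 4) / [-3] = -(1/3)z^3 + (3/2)z^2 - (1/6)z - 2
L_3(z) = (z + 1)(z - 3/2)(z - 2) / [25] = (1/25)z^3 - (1/10)z^2 - (1/50)z + 3/25
P(z) = (-10)·L_0 + (-35/8)·L_1 + (-4)·L_2 + 20·L_3
  (-10)·L_0(z) = (4/15)z^3 - 2z^2 + (68/15)z - 16/5
  (-35/8)·L_1(z) = -(7/5)z^3 + 7z^2 - (14/5)z - 56/5
  (-4)·L_2(z) = (4/3)z^3 - 6z^2 + (2/3)z + 8
  20·L_3(z) = (4/5)z^3 - 2z^2 - (2/5)z + 12/5
Adding term by term: z^3 - 3z^2 + 2z - 4

P(z) = z^3 - 3z^2 + 2z - 4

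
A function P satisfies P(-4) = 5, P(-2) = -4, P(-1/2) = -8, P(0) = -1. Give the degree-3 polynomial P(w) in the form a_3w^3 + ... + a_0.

P(w) = (41/21)w^3 + (185/14)w^2 + (845/42)w - 1

Build the Lagrange basis polynomials:
L_0(w) = (w + 2)(w + 1/2)w / [-28] = -(1/28)w^3 - (5/56)w^2 - (1/28)w
L_1(w) = (w + 4)(w + 1/2)w / [6] = (1/6)w^3 + (3/4)w^2 + (1/3)w
L_2(w) = (w + 4)(w + 2)w / [-21/8] = -(8/21)w^3 - (16/7)w^2 - (64/21)w
L_3(w) = (w + 4)(w + 2)(w + 1/2) / [4] = (1/4)w^3 + (13/8)w^2 + (11/4)w + 1
P(w) = 5·L_0 + (-4)·L_1 + (-8)·L_2 + (-1)·L_3
  5·L_0(w) = -(5/28)w^3 - (25/56)w^2 - (5/28)w
  (-4)·L_1(w) = -(2/3)w^3 - 3w^2 - (4/3)w
  (-8)·L_2(w) = (64/21)w^3 + (128/7)w^2 + (512/21)w
  (-1)·L_3(w) = -(1/4)w^3 - (13/8)w^2 - (11/4)w - 1
Adding term by term: (41/21)w^3 + (185/14)w^2 + (845/42)w - 1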